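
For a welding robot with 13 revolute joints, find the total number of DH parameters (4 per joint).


Given: 13 joints, 4 DH parameters per joint (d, theta, a, alpha)
Total DH parameters = number_of_joints * 4
Total = 13 * 4
Total = 52

52


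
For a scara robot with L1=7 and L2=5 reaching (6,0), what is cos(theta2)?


Given: L1 = 7, L2 = 5, target (x, y) = (6, 0)
Using cos(theta2) = (x^2 + y^2 - L1^2 - L2^2) / (2*L1*L2)
x^2 + y^2 = 6^2 + 0 = 36
L1^2 + L2^2 = 49 + 25 = 74
Numerator = 36 - 74 = -38
Denominator = 2*7*5 = 70
cos(theta2) = -38/70 = -19/35

-19/35


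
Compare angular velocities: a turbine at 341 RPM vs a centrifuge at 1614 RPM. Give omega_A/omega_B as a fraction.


Given: RPM_A = 341, RPM_B = 1614
omega = 2*pi*RPM/60, so omega_A/omega_B = RPM_A / RPM_B
omega_A/omega_B = 341 / 1614
omega_A/omega_B = 341/1614

341/1614


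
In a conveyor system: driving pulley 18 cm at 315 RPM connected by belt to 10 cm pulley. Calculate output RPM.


Given: D1 = 18 cm, w1 = 315 RPM, D2 = 10 cm
Using D1*w1 = D2*w2
w2 = D1*w1 / D2
w2 = 18*315 / 10
w2 = 5670 / 10
w2 = 567 RPM

567 RPM


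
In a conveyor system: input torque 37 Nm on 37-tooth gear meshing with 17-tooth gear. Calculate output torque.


Given: N1 = 37, N2 = 17, T1 = 37 Nm
Using T2/T1 = N2/N1
T2 = T1 * N2 / N1
T2 = 37 * 17 / 37
T2 = 629 / 37
T2 = 17 Nm

17 Nm


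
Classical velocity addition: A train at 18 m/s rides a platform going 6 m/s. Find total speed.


Given: object velocity = 18 m/s, platform velocity = 6 m/s (same direction)
Using classical velocity addition: v_total = v_object + v_platform
v_total = 18 + 6
v_total = 24 m/s

24 m/s


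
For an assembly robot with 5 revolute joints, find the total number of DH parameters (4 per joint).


Given: 5 joints, 4 DH parameters per joint (d, theta, a, alpha)
Total DH parameters = number_of_joints * 4
Total = 5 * 4
Total = 20

20


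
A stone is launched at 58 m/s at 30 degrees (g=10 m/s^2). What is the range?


Given: v0 = 58 m/s, theta = 30 deg, g = 10 m/s^2
sin(2*30) = sin(60) = sqrt(3)/2
Using R = v0^2 * sin(2*theta) / g
R = 58^2 * (sqrt(3)/2) / 10
R = 3364 * sqrt(3) / 20
R = 841/5*sqrt(3) m

841/5*sqrt(3) m


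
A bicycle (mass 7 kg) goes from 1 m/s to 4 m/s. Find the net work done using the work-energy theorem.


Given: m = 7 kg, v0 = 1 m/s, v = 4 m/s
Using W = (1/2)*m*(v^2 - v0^2)
v^2 = 4^2 = 16
v0^2 = 1^2 = 1
v^2 - v0^2 = 16 - 1 = 15
W = (1/2)*7*15 = 105/2 J

105/2 J


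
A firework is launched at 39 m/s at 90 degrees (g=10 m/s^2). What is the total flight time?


Given: v0 = 39 m/s, theta = 90 deg, g = 10 m/s^2
sin(90) = 1
Using T = 2*v0*sin(theta) / g
T = 2*39*1 / 10
T = 78 / 10
T = 39/5 s

39/5 s


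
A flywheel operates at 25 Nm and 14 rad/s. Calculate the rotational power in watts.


Given: tau = 25 Nm, omega = 14 rad/s
Using P = tau * omega
P = 25 * 14
P = 350 W

350 W


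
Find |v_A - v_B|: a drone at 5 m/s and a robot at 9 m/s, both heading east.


Given: v_A = 5 m/s east, v_B = 9 m/s east
Both move in the same direction; relative speed = |v_A - v_B|
|5 - 9| = |-4|
= 4 m/s

4 m/s


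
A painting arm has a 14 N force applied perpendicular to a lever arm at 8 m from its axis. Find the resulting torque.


Given: F = 14 N, r = 8 m, angle = 90 deg (perpendicular)
Using tau = F * r * sin(90)
sin(90) = 1
tau = 14 * 8 * 1
tau = 112 Nm

112 Nm


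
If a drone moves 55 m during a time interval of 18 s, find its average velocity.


Given: distance d = 55 m, time t = 18 s
Using v = d / t
v = 55 / 18
v = 55/18 m/s

55/18 m/s


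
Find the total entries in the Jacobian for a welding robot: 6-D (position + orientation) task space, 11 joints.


Given: task space dimension = 6, joints = 11
Jacobian is a 6 x 11 matrix
Total entries = rows * columns
Total = 6 * 11
Total = 66

66


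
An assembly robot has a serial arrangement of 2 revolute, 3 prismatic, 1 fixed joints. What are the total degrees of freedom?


Given: serial robot with 2 revolute, 3 prismatic, 1 fixed joints
DOF contribution per joint type: revolute=1, prismatic=1, spherical=3, fixed=0
DOF = 2*1 + 3*1 + 1*0
DOF = 5

5


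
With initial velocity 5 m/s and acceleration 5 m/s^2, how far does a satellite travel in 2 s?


Given: v0 = 5 m/s, a = 5 m/s^2, t = 2 s
Using s = v0*t + (1/2)*a*t^2
s = 5*2 + (1/2)*5*2^2
s = 10 + (1/2)*20
s = 10 + 10
s = 20

20 m


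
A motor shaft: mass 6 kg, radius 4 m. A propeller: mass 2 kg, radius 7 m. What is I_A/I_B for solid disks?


Given: M1=6 kg, R1=4 m, M2=2 kg, R2=7 m
For a disk: I = (1/2)*M*R^2, so I_A/I_B = (M1*R1^2)/(M2*R2^2)
M1*R1^2 = 6*16 = 96
M2*R2^2 = 2*49 = 98
I_A/I_B = 96/98 = 48/49

48/49


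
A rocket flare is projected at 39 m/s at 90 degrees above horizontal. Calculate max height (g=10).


Given: v0 = 39 m/s, theta = 90 deg, g = 10 m/s^2
sin^2(90) = 1
Using H = v0^2 * sin^2(theta) / (2*g)
H = 39^2 * 1 / (2*10)
H = 1521 * 1 / 20
H = 1521 / 20
H = 1521/20 m

1521/20 m


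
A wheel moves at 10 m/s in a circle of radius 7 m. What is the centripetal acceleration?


Given: v = 10 m/s, r = 7 m
Using a_c = v^2 / r
a_c = 10^2 / 7
a_c = 100 / 7
a_c = 100/7 m/s^2

100/7 m/s^2


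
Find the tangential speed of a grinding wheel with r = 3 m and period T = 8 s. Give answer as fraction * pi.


Given: radius r = 3 m, period T = 8 s
Using v = 2*pi*r / T
v = 2*pi*3 / 8
v = 6*pi / 8
v = 3/4*pi m/s

3/4*pi m/s


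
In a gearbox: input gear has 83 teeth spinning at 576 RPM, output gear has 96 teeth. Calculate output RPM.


Given: N1 = 83 teeth, w1 = 576 RPM, N2 = 96 teeth
Using N1*w1 = N2*w2
w2 = N1*w1 / N2
w2 = 83*576 / 96
w2 = 47808 / 96
w2 = 498 RPM

498 RPM


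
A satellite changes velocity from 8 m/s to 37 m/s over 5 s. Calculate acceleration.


Given: initial velocity v0 = 8 m/s, final velocity v = 37 m/s, time t = 5 s
Using a = (v - v0) / t
a = (37 - 8) / 5
a = 29 / 5
a = 29/5 m/s^2

29/5 m/s^2


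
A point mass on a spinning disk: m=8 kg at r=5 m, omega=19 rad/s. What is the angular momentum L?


Given: m = 8 kg, r = 5 m, omega = 19 rad/s
For a point mass: I = m*r^2
I = 8*5^2 = 8*25 = 200
L = I*omega = 200*19
L = 3800 kg*m^2/s

3800 kg*m^2/s


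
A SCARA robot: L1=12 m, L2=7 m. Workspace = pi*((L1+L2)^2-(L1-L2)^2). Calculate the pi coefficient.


Given: L1 = 12, L2 = 7
(L1+L2)^2 = (19)^2 = 361
(L1-L2)^2 = (5)^2 = 25
Difference = 361 - 25 = 336
This equals 4*L1*L2 = 4*12*7 = 336
Workspace area = 336*pi

336


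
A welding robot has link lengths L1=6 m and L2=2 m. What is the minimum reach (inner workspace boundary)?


Given: L1 = 6 m, L2 = 2 m
For a 2-link planar arm, min reach = |L1 - L2| (second link folded back)
Min reach = |6 - 2|
Min reach = 4 m

4 m


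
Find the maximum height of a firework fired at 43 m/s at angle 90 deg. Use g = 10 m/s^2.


Given: v0 = 43 m/s, theta = 90 deg, g = 10 m/s^2
sin^2(90) = 1
Using H = v0^2 * sin^2(theta) / (2*g)
H = 43^2 * 1 / (2*10)
H = 1849 * 1 / 20
H = 1849 / 20
H = 1849/20 m

1849/20 m


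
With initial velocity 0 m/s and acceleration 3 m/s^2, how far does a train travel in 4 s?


Given: v0 = 0 m/s, a = 3 m/s^2, t = 4 s
Using s = v0*t + (1/2)*a*t^2
s = 0*4 + (1/2)*3*4^2
s = 0 + (1/2)*48
s = 0 + 24
s = 24

24 m


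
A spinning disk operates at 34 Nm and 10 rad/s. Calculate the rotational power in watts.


Given: tau = 34 Nm, omega = 10 rad/s
Using P = tau * omega
P = 34 * 10
P = 340 W

340 W


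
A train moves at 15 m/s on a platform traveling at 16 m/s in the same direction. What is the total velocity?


Given: object velocity = 15 m/s, platform velocity = 16 m/s (same direction)
Using classical velocity addition: v_total = v_object + v_platform
v_total = 15 + 16
v_total = 31 m/s

31 m/s


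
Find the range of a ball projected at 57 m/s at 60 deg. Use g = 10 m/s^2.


Given: v0 = 57 m/s, theta = 60 deg, g = 10 m/s^2
sin(2*60) = sin(120) = sqrt(3)/2
Using R = v0^2 * sin(2*theta) / g
R = 57^2 * (sqrt(3)/2) / 10
R = 3249 * sqrt(3) / 20
R = 3249/20*sqrt(3) m

3249/20*sqrt(3) m


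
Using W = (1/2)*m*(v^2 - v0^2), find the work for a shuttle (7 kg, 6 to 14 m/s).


Given: m = 7 kg, v0 = 6 m/s, v = 14 m/s
Using W = (1/2)*m*(v^2 - v0^2)
v^2 = 14^2 = 196
v0^2 = 6^2 = 36
v^2 - v0^2 = 196 - 36 = 160
W = (1/2)*7*160 = 560 J

560 J


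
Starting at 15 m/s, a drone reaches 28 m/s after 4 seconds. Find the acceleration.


Given: initial velocity v0 = 15 m/s, final velocity v = 28 m/s, time t = 4 s
Using a = (v - v0) / t
a = (28 - 15) / 4
a = 13 / 4
a = 13/4 m/s^2

13/4 m/s^2


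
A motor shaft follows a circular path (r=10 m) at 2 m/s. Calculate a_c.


Given: v = 2 m/s, r = 10 m
Using a_c = v^2 / r
a_c = 2^2 / 10
a_c = 4 / 10
a_c = 2/5 m/s^2

2/5 m/s^2


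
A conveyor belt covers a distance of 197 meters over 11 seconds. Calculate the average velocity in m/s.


Given: distance d = 197 m, time t = 11 s
Using v = d / t
v = 197 / 11
v = 197/11 m/s

197/11 m/s


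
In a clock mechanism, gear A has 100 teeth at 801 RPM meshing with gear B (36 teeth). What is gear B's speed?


Given: N1 = 100 teeth, w1 = 801 RPM, N2 = 36 teeth
Using N1*w1 = N2*w2
w2 = N1*w1 / N2
w2 = 100*801 / 36
w2 = 80100 / 36
w2 = 2225 RPM

2225 RPM


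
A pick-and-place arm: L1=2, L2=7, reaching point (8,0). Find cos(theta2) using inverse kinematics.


Given: L1 = 2, L2 = 7, target (x, y) = (8, 0)
Using cos(theta2) = (x^2 + y^2 - L1^2 - L2^2) / (2*L1*L2)
x^2 + y^2 = 8^2 + 0 = 64
L1^2 + L2^2 = 4 + 49 = 53
Numerator = 64 - 53 = 11
Denominator = 2*2*7 = 28
cos(theta2) = 11/28 = 11/28

11/28


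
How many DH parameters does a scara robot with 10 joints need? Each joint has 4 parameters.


Given: 10 joints, 4 DH parameters per joint (d, theta, a, alpha)
Total DH parameters = number_of_joints * 4
Total = 10 * 4
Total = 40

40


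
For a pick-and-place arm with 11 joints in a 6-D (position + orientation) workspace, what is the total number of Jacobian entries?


Given: task space dimension = 6, joints = 11
Jacobian is a 6 x 11 matrix
Total entries = rows * columns
Total = 6 * 11
Total = 66

66


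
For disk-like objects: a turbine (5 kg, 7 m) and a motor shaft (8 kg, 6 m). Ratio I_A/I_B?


Given: M1=5 kg, R1=7 m, M2=8 kg, R2=6 m
For a disk: I = (1/2)*M*R^2, so I_A/I_B = (M1*R1^2)/(M2*R2^2)
M1*R1^2 = 5*49 = 245
M2*R2^2 = 8*36 = 288
I_A/I_B = 245/288 = 245/288

245/288


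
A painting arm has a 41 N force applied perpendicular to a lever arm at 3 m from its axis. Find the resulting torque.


Given: F = 41 N, r = 3 m, angle = 90 deg (perpendicular)
Using tau = F * r * sin(90)
sin(90) = 1
tau = 41 * 3 * 1
tau = 123 Nm

123 Nm


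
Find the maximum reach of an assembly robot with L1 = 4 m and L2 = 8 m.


Given: L1 = 4 m, L2 = 8 m
For a 2-link planar arm, max reach = L1 + L2 (fully extended)
Max reach = 4 + 8
Max reach = 12 m

12 m


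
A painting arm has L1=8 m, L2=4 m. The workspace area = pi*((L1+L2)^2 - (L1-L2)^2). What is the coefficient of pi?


Given: L1 = 8, L2 = 4
(L1+L2)^2 = (12)^2 = 144
(L1-L2)^2 = (4)^2 = 16
Difference = 144 - 16 = 128
This equals 4*L1*L2 = 4*8*4 = 128
Workspace area = 128*pi

128


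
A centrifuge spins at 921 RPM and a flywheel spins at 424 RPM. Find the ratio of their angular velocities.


Given: RPM_A = 921, RPM_B = 424
omega = 2*pi*RPM/60, so omega_A/omega_B = RPM_A / RPM_B
omega_A/omega_B = 921 / 424
omega_A/omega_B = 921/424

921/424


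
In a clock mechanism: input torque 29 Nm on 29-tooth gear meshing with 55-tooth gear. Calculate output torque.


Given: N1 = 29, N2 = 55, T1 = 29 Nm
Using T2/T1 = N2/N1
T2 = T1 * N2 / N1
T2 = 29 * 55 / 29
T2 = 1595 / 29
T2 = 55 Nm

55 Nm


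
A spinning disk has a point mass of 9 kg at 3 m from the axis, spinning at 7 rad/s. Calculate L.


Given: m = 9 kg, r = 3 m, omega = 7 rad/s
For a point mass: I = m*r^2
I = 9*3^2 = 9*9 = 81
L = I*omega = 81*7
L = 567 kg*m^2/s

567 kg*m^2/s


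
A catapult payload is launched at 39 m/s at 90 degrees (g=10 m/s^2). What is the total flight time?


Given: v0 = 39 m/s, theta = 90 deg, g = 10 m/s^2
sin(90) = 1
Using T = 2*v0*sin(theta) / g
T = 2*39*1 / 10
T = 78 / 10
T = 39/5 s

39/5 s


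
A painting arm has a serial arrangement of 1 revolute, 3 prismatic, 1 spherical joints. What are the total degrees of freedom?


Given: serial robot with 1 revolute, 3 prismatic, 1 spherical joints
DOF contribution per joint type: revolute=1, prismatic=1, spherical=3, fixed=0
DOF = 1*1 + 3*1 + 1*3
DOF = 7

7


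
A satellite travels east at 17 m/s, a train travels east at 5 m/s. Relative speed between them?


Given: v_A = 17 m/s east, v_B = 5 m/s east
Both move in the same direction; relative speed = |v_A - v_B|
|17 - 5| = |12|
= 12 m/s

12 m/s


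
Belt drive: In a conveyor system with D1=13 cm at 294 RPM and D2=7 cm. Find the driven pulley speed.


Given: D1 = 13 cm, w1 = 294 RPM, D2 = 7 cm
Using D1*w1 = D2*w2
w2 = D1*w1 / D2
w2 = 13*294 / 7
w2 = 3822 / 7
w2 = 546 RPM

546 RPM


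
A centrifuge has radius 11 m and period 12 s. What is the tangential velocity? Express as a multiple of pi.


Given: radius r = 11 m, period T = 12 s
Using v = 2*pi*r / T
v = 2*pi*11 / 12
v = 22*pi / 12
v = 11/6*pi m/s

11/6*pi m/s


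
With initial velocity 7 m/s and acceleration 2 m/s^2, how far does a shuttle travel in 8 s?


Given: v0 = 7 m/s, a = 2 m/s^2, t = 8 s
Using s = v0*t + (1/2)*a*t^2
s = 7*8 + (1/2)*2*8^2
s = 56 + (1/2)*128
s = 56 + 64
s = 120

120 m


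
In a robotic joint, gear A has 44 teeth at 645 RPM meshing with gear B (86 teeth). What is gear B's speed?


Given: N1 = 44 teeth, w1 = 645 RPM, N2 = 86 teeth
Using N1*w1 = N2*w2
w2 = N1*w1 / N2
w2 = 44*645 / 86
w2 = 28380 / 86
w2 = 330 RPM

330 RPM


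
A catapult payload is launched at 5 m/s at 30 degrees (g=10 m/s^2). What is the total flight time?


Given: v0 = 5 m/s, theta = 30 deg, g = 10 m/s^2
sin(30) = 1/2
Using T = 2*v0*sin(theta) / g
T = 2*5*1/2 / 10
T = 5 / 10
T = 1/2 s

1/2 s


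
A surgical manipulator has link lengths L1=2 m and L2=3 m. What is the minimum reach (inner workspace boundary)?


Given: L1 = 2 m, L2 = 3 m
For a 2-link planar arm, min reach = |L1 - L2| (second link folded back)
Min reach = |2 - 3|
Min reach = 1 m

1 m


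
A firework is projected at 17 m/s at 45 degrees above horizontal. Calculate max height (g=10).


Given: v0 = 17 m/s, theta = 45 deg, g = 10 m/s^2
sin^2(45) = 1/2
Using H = v0^2 * sin^2(theta) / (2*g)
H = 17^2 * 1/2 / (2*10)
H = 289 * 1/2 / 20
H = 289/2 / 20
H = 289/40 m

289/40 m


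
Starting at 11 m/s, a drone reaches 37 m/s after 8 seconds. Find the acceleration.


Given: initial velocity v0 = 11 m/s, final velocity v = 37 m/s, time t = 8 s
Using a = (v - v0) / t
a = (37 - 11) / 8
a = 26 / 8
a = 13/4 m/s^2

13/4 m/s^2


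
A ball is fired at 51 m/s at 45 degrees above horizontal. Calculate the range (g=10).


Given: v0 = 51 m/s, theta = 45 deg, g = 10 m/s^2
sin(2*45) = sin(90) = 1
Using R = v0^2 * sin(2*theta) / g
R = 51^2 * 1 / 10
R = 2601 / 10
R = 2601/10 m

2601/10 m


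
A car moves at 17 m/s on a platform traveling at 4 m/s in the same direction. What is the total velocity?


Given: object velocity = 17 m/s, platform velocity = 4 m/s (same direction)
Using classical velocity addition: v_total = v_object + v_platform
v_total = 17 + 4
v_total = 21 m/s

21 m/s


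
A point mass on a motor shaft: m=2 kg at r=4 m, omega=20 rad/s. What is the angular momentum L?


Given: m = 2 kg, r = 4 m, omega = 20 rad/s
For a point mass: I = m*r^2
I = 2*4^2 = 2*16 = 32
L = I*omega = 32*20
L = 640 kg*m^2/s

640 kg*m^2/s


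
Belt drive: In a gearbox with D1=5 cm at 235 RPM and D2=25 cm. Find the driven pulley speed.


Given: D1 = 5 cm, w1 = 235 RPM, D2 = 25 cm
Using D1*w1 = D2*w2
w2 = D1*w1 / D2
w2 = 5*235 / 25
w2 = 1175 / 25
w2 = 47 RPM

47 RPM


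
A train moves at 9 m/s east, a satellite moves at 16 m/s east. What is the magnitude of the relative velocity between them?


Given: v_A = 9 m/s east, v_B = 16 m/s east
Both move in the same direction; relative speed = |v_A - v_B|
|9 - 16| = |-7|
= 7 m/s

7 m/s


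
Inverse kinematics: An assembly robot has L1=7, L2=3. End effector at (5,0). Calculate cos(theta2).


Given: L1 = 7, L2 = 3, target (x, y) = (5, 0)
Using cos(theta2) = (x^2 + y^2 - L1^2 - L2^2) / (2*L1*L2)
x^2 + y^2 = 5^2 + 0 = 25
L1^2 + L2^2 = 49 + 9 = 58
Numerator = 25 - 58 = -33
Denominator = 2*7*3 = 42
cos(theta2) = -33/42 = -11/14

-11/14


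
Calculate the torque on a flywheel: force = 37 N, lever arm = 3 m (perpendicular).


Given: F = 37 N, r = 3 m, angle = 90 deg (perpendicular)
Using tau = F * r * sin(90)
sin(90) = 1
tau = 37 * 3 * 1
tau = 111 Nm

111 Nm


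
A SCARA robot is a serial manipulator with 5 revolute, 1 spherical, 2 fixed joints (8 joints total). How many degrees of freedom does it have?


Given: serial robot with 5 revolute, 1 spherical, 2 fixed joints
DOF contribution per joint type: revolute=1, prismatic=1, spherical=3, fixed=0
DOF = 5*1 + 1*3 + 2*0
DOF = 8

8


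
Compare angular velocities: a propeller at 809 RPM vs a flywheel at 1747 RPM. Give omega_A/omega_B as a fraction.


Given: RPM_A = 809, RPM_B = 1747
omega = 2*pi*RPM/60, so omega_A/omega_B = RPM_A / RPM_B
omega_A/omega_B = 809 / 1747
omega_A/omega_B = 809/1747

809/1747


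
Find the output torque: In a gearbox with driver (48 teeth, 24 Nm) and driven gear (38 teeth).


Given: N1 = 48, N2 = 38, T1 = 24 Nm
Using T2/T1 = N2/N1
T2 = T1 * N2 / N1
T2 = 24 * 38 / 48
T2 = 912 / 48
T2 = 19 Nm

19 Nm


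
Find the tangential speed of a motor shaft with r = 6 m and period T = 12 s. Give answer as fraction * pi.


Given: radius r = 6 m, period T = 12 s
Using v = 2*pi*r / T
v = 2*pi*6 / 12
v = 12*pi / 12
v = 1*pi m/s

1*pi m/s


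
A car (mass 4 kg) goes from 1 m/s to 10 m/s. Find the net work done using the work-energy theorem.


Given: m = 4 kg, v0 = 1 m/s, v = 10 m/s
Using W = (1/2)*m*(v^2 - v0^2)
v^2 = 10^2 = 100
v0^2 = 1^2 = 1
v^2 - v0^2 = 100 - 1 = 99
W = (1/2)*4*99 = 198 J

198 J


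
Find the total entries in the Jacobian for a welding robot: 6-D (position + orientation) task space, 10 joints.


Given: task space dimension = 6, joints = 10
Jacobian is a 6 x 10 matrix
Total entries = rows * columns
Total = 6 * 10
Total = 60

60


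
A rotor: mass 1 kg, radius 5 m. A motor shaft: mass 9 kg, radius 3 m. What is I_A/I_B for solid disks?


Given: M1=1 kg, R1=5 m, M2=9 kg, R2=3 m
For a disk: I = (1/2)*M*R^2, so I_A/I_B = (M1*R1^2)/(M2*R2^2)
M1*R1^2 = 1*25 = 25
M2*R2^2 = 9*9 = 81
I_A/I_B = 25/81 = 25/81

25/81


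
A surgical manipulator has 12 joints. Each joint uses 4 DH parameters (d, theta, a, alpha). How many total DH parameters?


Given: 12 joints, 4 DH parameters per joint (d, theta, a, alpha)
Total DH parameters = number_of_joints * 4
Total = 12 * 4
Total = 48

48


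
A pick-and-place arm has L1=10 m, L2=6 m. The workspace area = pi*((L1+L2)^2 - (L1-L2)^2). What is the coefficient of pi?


Given: L1 = 10, L2 = 6
(L1+L2)^2 = (16)^2 = 256
(L1-L2)^2 = (4)^2 = 16
Difference = 256 - 16 = 240
This equals 4*L1*L2 = 4*10*6 = 240
Workspace area = 240*pi

240


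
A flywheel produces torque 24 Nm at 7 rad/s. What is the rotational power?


Given: tau = 24 Nm, omega = 7 rad/s
Using P = tau * omega
P = 24 * 7
P = 168 W

168 W


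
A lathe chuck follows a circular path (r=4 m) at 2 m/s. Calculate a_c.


Given: v = 2 m/s, r = 4 m
Using a_c = v^2 / r
a_c = 2^2 / 4
a_c = 4 / 4
a_c = 1 m/s^2

1 m/s^2


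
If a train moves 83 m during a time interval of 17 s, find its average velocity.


Given: distance d = 83 m, time t = 17 s
Using v = d / t
v = 83 / 17
v = 83/17 m/s

83/17 m/s


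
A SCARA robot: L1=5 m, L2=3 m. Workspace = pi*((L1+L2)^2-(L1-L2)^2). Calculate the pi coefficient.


Given: L1 = 5, L2 = 3
(L1+L2)^2 = (8)^2 = 64
(L1-L2)^2 = (2)^2 = 4
Difference = 64 - 4 = 60
This equals 4*L1*L2 = 4*5*3 = 60
Workspace area = 60*pi

60


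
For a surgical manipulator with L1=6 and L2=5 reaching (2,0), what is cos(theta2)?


Given: L1 = 6, L2 = 5, target (x, y) = (2, 0)
Using cos(theta2) = (x^2 + y^2 - L1^2 - L2^2) / (2*L1*L2)
x^2 + y^2 = 2^2 + 0 = 4
L1^2 + L2^2 = 36 + 25 = 61
Numerator = 4 - 61 = -57
Denominator = 2*6*5 = 60
cos(theta2) = -57/60 = -19/20

-19/20


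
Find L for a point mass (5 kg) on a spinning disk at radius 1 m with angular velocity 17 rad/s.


Given: m = 5 kg, r = 1 m, omega = 17 rad/s
For a point mass: I = m*r^2
I = 5*1^2 = 5*1 = 5
L = I*omega = 5*17
L = 85 kg*m^2/s

85 kg*m^2/s


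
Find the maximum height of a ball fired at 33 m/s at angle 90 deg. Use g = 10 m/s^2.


Given: v0 = 33 m/s, theta = 90 deg, g = 10 m/s^2
sin^2(90) = 1
Using H = v0^2 * sin^2(theta) / (2*g)
H = 33^2 * 1 / (2*10)
H = 1089 * 1 / 20
H = 1089 / 20
H = 1089/20 m

1089/20 m


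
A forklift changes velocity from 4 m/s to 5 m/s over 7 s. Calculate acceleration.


Given: initial velocity v0 = 4 m/s, final velocity v = 5 m/s, time t = 7 s
Using a = (v - v0) / t
a = (5 - 4) / 7
a = 1 / 7
a = 1/7 m/s^2

1/7 m/s^2


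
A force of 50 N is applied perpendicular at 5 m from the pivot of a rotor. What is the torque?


Given: F = 50 N, r = 5 m, angle = 90 deg (perpendicular)
Using tau = F * r * sin(90)
sin(90) = 1
tau = 50 * 5 * 1
tau = 250 Nm

250 Nm


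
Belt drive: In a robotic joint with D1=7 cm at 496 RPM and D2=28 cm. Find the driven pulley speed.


Given: D1 = 7 cm, w1 = 496 RPM, D2 = 28 cm
Using D1*w1 = D2*w2
w2 = D1*w1 / D2
w2 = 7*496 / 28
w2 = 3472 / 28
w2 = 124 RPM

124 RPM


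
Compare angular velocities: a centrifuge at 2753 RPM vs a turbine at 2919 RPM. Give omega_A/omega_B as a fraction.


Given: RPM_A = 2753, RPM_B = 2919
omega = 2*pi*RPM/60, so omega_A/omega_B = RPM_A / RPM_B
omega_A/omega_B = 2753 / 2919
omega_A/omega_B = 2753/2919

2753/2919


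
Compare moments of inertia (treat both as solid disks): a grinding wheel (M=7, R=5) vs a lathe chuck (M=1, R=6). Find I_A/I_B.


Given: M1=7 kg, R1=5 m, M2=1 kg, R2=6 m
For a disk: I = (1/2)*M*R^2, so I_A/I_B = (M1*R1^2)/(M2*R2^2)
M1*R1^2 = 7*25 = 175
M2*R2^2 = 1*36 = 36
I_A/I_B = 175/36 = 175/36

175/36


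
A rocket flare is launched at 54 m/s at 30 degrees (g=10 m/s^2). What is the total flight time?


Given: v0 = 54 m/s, theta = 30 deg, g = 10 m/s^2
sin(30) = 1/2
Using T = 2*v0*sin(theta) / g
T = 2*54*1/2 / 10
T = 54 / 10
T = 27/5 s

27/5 s


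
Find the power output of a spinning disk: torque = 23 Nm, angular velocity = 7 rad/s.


Given: tau = 23 Nm, omega = 7 rad/s
Using P = tau * omega
P = 23 * 7
P = 161 W

161 W


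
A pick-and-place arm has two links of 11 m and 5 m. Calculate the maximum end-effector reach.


Given: L1 = 11 m, L2 = 5 m
For a 2-link planar arm, max reach = L1 + L2 (fully extended)
Max reach = 11 + 5
Max reach = 16 m

16 m


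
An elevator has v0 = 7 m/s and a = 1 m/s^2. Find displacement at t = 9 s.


Given: v0 = 7 m/s, a = 1 m/s^2, t = 9 s
Using s = v0*t + (1/2)*a*t^2
s = 7*9 + (1/2)*1*9^2
s = 63 + (1/2)*81
s = 63 + 81/2
s = 207/2

207/2 m


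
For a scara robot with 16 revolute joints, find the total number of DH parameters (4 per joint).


Given: 16 joints, 4 DH parameters per joint (d, theta, a, alpha)
Total DH parameters = number_of_joints * 4
Total = 16 * 4
Total = 64

64


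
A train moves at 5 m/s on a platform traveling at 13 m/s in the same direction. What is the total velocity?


Given: object velocity = 5 m/s, platform velocity = 13 m/s (same direction)
Using classical velocity addition: v_total = v_object + v_platform
v_total = 5 + 13
v_total = 18 m/s

18 m/s


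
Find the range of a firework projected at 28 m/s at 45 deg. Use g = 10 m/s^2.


Given: v0 = 28 m/s, theta = 45 deg, g = 10 m/s^2
sin(2*45) = sin(90) = 1
Using R = v0^2 * sin(2*theta) / g
R = 28^2 * 1 / 10
R = 784 / 10
R = 392/5 m

392/5 m


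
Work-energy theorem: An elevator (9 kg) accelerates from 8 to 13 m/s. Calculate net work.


Given: m = 9 kg, v0 = 8 m/s, v = 13 m/s
Using W = (1/2)*m*(v^2 - v0^2)
v^2 = 13^2 = 169
v0^2 = 8^2 = 64
v^2 - v0^2 = 169 - 64 = 105
W = (1/2)*9*105 = 945/2 J

945/2 J


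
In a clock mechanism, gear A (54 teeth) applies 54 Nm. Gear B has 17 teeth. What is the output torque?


Given: N1 = 54, N2 = 17, T1 = 54 Nm
Using T2/T1 = N2/N1
T2 = T1 * N2 / N1
T2 = 54 * 17 / 54
T2 = 918 / 54
T2 = 17 Nm

17 Nm


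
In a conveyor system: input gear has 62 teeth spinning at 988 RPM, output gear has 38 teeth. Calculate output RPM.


Given: N1 = 62 teeth, w1 = 988 RPM, N2 = 38 teeth
Using N1*w1 = N2*w2
w2 = N1*w1 / N2
w2 = 62*988 / 38
w2 = 61256 / 38
w2 = 1612 RPM

1612 RPM


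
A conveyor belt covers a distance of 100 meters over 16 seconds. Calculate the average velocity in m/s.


Given: distance d = 100 m, time t = 16 s
Using v = d / t
v = 100 / 16
v = 25/4 m/s

25/4 m/s


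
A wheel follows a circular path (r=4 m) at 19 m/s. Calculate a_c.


Given: v = 19 m/s, r = 4 m
Using a_c = v^2 / r
a_c = 19^2 / 4
a_c = 361 / 4
a_c = 361/4 m/s^2

361/4 m/s^2


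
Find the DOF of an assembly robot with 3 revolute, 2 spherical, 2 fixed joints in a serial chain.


Given: serial robot with 3 revolute, 2 spherical, 2 fixed joints
DOF contribution per joint type: revolute=1, prismatic=1, spherical=3, fixed=0
DOF = 3*1 + 2*3 + 2*0
DOF = 9

9


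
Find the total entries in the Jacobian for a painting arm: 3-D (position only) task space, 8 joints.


Given: task space dimension = 3, joints = 8
Jacobian is a 3 x 8 matrix
Total entries = rows * columns
Total = 3 * 8
Total = 24

24


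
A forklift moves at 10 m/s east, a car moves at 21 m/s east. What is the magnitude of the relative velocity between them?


Given: v_A = 10 m/s east, v_B = 21 m/s east
Both move in the same direction; relative speed = |v_A - v_B|
|10 - 21| = |-11|
= 11 m/s

11 m/s


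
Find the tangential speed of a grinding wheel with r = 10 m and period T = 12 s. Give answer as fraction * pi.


Given: radius r = 10 m, period T = 12 s
Using v = 2*pi*r / T
v = 2*pi*10 / 12
v = 20*pi / 12
v = 5/3*pi m/s

5/3*pi m/s


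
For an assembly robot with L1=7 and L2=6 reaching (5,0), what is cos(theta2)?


Given: L1 = 7, L2 = 6, target (x, y) = (5, 0)
Using cos(theta2) = (x^2 + y^2 - L1^2 - L2^2) / (2*L1*L2)
x^2 + y^2 = 5^2 + 0 = 25
L1^2 + L2^2 = 49 + 36 = 85
Numerator = 25 - 85 = -60
Denominator = 2*7*6 = 84
cos(theta2) = -60/84 = -5/7

-5/7


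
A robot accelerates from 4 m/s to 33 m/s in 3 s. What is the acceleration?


Given: initial velocity v0 = 4 m/s, final velocity v = 33 m/s, time t = 3 s
Using a = (v - v0) / t
a = (33 - 4) / 3
a = 29 / 3
a = 29/3 m/s^2

29/3 m/s^2


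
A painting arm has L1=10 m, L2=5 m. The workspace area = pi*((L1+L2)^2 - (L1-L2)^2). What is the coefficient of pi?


Given: L1 = 10, L2 = 5
(L1+L2)^2 = (15)^2 = 225
(L1-L2)^2 = (5)^2 = 25
Difference = 225 - 25 = 200
This equals 4*L1*L2 = 4*10*5 = 200
Workspace area = 200*pi

200


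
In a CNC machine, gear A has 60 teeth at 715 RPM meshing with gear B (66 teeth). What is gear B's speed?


Given: N1 = 60 teeth, w1 = 715 RPM, N2 = 66 teeth
Using N1*w1 = N2*w2
w2 = N1*w1 / N2
w2 = 60*715 / 66
w2 = 42900 / 66
w2 = 650 RPM

650 RPM


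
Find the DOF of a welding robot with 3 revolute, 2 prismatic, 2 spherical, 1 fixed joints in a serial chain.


Given: serial robot with 3 revolute, 2 prismatic, 2 spherical, 1 fixed joints
DOF contribution per joint type: revolute=1, prismatic=1, spherical=3, fixed=0
DOF = 3*1 + 2*1 + 2*3 + 1*0
DOF = 11

11


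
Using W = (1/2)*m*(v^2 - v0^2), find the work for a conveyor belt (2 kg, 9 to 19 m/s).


Given: m = 2 kg, v0 = 9 m/s, v = 19 m/s
Using W = (1/2)*m*(v^2 - v0^2)
v^2 = 19^2 = 361
v0^2 = 9^2 = 81
v^2 - v0^2 = 361 - 81 = 280
W = (1/2)*2*280 = 280 J

280 J


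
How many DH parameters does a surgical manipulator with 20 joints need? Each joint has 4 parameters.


Given: 20 joints, 4 DH parameters per joint (d, theta, a, alpha)
Total DH parameters = number_of_joints * 4
Total = 20 * 4
Total = 80

80


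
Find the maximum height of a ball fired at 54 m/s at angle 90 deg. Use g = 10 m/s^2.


Given: v0 = 54 m/s, theta = 90 deg, g = 10 m/s^2
sin^2(90) = 1
Using H = v0^2 * sin^2(theta) / (2*g)
H = 54^2 * 1 / (2*10)
H = 2916 * 1 / 20
H = 2916 / 20
H = 729/5 m

729/5 m


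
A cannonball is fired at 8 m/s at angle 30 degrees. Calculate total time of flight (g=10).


Given: v0 = 8 m/s, theta = 30 deg, g = 10 m/s^2
sin(30) = 1/2
Using T = 2*v0*sin(theta) / g
T = 2*8*1/2 / 10
T = 8 / 10
T = 4/5 s

4/5 s


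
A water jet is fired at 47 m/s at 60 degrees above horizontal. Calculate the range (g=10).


Given: v0 = 47 m/s, theta = 60 deg, g = 10 m/s^2
sin(2*60) = sin(120) = sqrt(3)/2
Using R = v0^2 * sin(2*theta) / g
R = 47^2 * (sqrt(3)/2) / 10
R = 2209 * sqrt(3) / 20
R = 2209/20*sqrt(3) m

2209/20*sqrt(3) m


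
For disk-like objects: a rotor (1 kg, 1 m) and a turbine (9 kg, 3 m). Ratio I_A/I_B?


Given: M1=1 kg, R1=1 m, M2=9 kg, R2=3 m
For a disk: I = (1/2)*M*R^2, so I_A/I_B = (M1*R1^2)/(M2*R2^2)
M1*R1^2 = 1*1 = 1
M2*R2^2 = 9*9 = 81
I_A/I_B = 1/81 = 1/81

1/81


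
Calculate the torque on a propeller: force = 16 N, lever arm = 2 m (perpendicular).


Given: F = 16 N, r = 2 m, angle = 90 deg (perpendicular)
Using tau = F * r * sin(90)
sin(90) = 1
tau = 16 * 2 * 1
tau = 32 Nm

32 Nm


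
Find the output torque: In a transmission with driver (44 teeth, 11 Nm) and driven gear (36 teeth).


Given: N1 = 44, N2 = 36, T1 = 11 Nm
Using T2/T1 = N2/N1
T2 = T1 * N2 / N1
T2 = 11 * 36 / 44
T2 = 396 / 44
T2 = 9 Nm

9 Nm


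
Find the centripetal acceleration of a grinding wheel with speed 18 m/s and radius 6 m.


Given: v = 18 m/s, r = 6 m
Using a_c = v^2 / r
a_c = 18^2 / 6
a_c = 324 / 6
a_c = 54 m/s^2

54 m/s^2


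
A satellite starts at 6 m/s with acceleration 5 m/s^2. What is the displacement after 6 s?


Given: v0 = 6 m/s, a = 5 m/s^2, t = 6 s
Using s = v0*t + (1/2)*a*t^2
s = 6*6 + (1/2)*5*6^2
s = 36 + (1/2)*180
s = 36 + 90
s = 126

126 m


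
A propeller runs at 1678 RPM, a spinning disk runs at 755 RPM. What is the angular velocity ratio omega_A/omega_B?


Given: RPM_A = 1678, RPM_B = 755
omega = 2*pi*RPM/60, so omega_A/omega_B = RPM_A / RPM_B
omega_A/omega_B = 1678 / 755
omega_A/omega_B = 1678/755

1678/755


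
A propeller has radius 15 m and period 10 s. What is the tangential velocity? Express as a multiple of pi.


Given: radius r = 15 m, period T = 10 s
Using v = 2*pi*r / T
v = 2*pi*15 / 10
v = 30*pi / 10
v = 3*pi m/s

3*pi m/s


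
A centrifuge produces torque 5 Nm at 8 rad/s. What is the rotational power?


Given: tau = 5 Nm, omega = 8 rad/s
Using P = tau * omega
P = 5 * 8
P = 40 W

40 W


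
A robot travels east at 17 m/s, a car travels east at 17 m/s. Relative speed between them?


Given: v_A = 17 m/s east, v_B = 17 m/s east
Both move in the same direction; relative speed = |v_A - v_B|
|17 - 17| = |0|
= 0 m/s

0 m/s


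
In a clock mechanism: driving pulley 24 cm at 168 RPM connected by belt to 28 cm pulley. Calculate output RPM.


Given: D1 = 24 cm, w1 = 168 RPM, D2 = 28 cm
Using D1*w1 = D2*w2
w2 = D1*w1 / D2
w2 = 24*168 / 28
w2 = 4032 / 28
w2 = 144 RPM

144 RPM


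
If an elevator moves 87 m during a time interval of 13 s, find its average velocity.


Given: distance d = 87 m, time t = 13 s
Using v = d / t
v = 87 / 13
v = 87/13 m/s

87/13 m/s


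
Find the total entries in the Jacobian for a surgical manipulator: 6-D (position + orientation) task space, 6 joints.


Given: task space dimension = 6, joints = 6
Jacobian is a 6 x 6 matrix
Total entries = rows * columns
Total = 6 * 6
Total = 36

36


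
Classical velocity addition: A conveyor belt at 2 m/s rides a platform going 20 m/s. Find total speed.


Given: object velocity = 2 m/s, platform velocity = 20 m/s (same direction)
Using classical velocity addition: v_total = v_object + v_platform
v_total = 2 + 20
v_total = 22 m/s

22 m/s


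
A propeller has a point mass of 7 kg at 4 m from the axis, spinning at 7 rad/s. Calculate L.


Given: m = 7 kg, r = 4 m, omega = 7 rad/s
For a point mass: I = m*r^2
I = 7*4^2 = 7*16 = 112
L = I*omega = 112*7
L = 784 kg*m^2/s

784 kg*m^2/s


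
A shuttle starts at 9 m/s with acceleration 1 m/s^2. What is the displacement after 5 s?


Given: v0 = 9 m/s, a = 1 m/s^2, t = 5 s
Using s = v0*t + (1/2)*a*t^2
s = 9*5 + (1/2)*1*5^2
s = 45 + (1/2)*25
s = 45 + 25/2
s = 115/2

115/2 m


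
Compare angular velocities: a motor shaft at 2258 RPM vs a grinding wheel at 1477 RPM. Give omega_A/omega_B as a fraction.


Given: RPM_A = 2258, RPM_B = 1477
omega = 2*pi*RPM/60, so omega_A/omega_B = RPM_A / RPM_B
omega_A/omega_B = 2258 / 1477
omega_A/omega_B = 2258/1477

2258/1477


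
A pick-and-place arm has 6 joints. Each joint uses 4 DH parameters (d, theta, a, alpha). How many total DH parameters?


Given: 6 joints, 4 DH parameters per joint (d, theta, a, alpha)
Total DH parameters = number_of_joints * 4
Total = 6 * 4
Total = 24

24


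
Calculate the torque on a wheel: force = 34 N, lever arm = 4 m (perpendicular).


Given: F = 34 N, r = 4 m, angle = 90 deg (perpendicular)
Using tau = F * r * sin(90)
sin(90) = 1
tau = 34 * 4 * 1
tau = 136 Nm

136 Nm


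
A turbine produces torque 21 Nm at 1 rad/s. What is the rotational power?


Given: tau = 21 Nm, omega = 1 rad/s
Using P = tau * omega
P = 21 * 1
P = 21 W

21 W


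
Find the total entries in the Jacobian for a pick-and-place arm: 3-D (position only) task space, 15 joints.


Given: task space dimension = 3, joints = 15
Jacobian is a 3 x 15 matrix
Total entries = rows * columns
Total = 3 * 15
Total = 45

45


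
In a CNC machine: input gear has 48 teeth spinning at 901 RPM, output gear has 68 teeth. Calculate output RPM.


Given: N1 = 48 teeth, w1 = 901 RPM, N2 = 68 teeth
Using N1*w1 = N2*w2
w2 = N1*w1 / N2
w2 = 48*901 / 68
w2 = 43248 / 68
w2 = 636 RPM

636 RPM


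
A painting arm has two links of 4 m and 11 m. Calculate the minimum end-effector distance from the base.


Given: L1 = 4 m, L2 = 11 m
For a 2-link planar arm, min reach = |L1 - L2| (second link folded back)
Min reach = |4 - 11|
Min reach = 7 m

7 m


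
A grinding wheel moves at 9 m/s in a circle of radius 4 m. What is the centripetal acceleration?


Given: v = 9 m/s, r = 4 m
Using a_c = v^2 / r
a_c = 9^2 / 4
a_c = 81 / 4
a_c = 81/4 m/s^2

81/4 m/s^2


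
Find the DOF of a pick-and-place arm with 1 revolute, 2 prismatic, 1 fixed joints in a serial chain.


Given: serial robot with 1 revolute, 2 prismatic, 1 fixed joints
DOF contribution per joint type: revolute=1, prismatic=1, spherical=3, fixed=0
DOF = 1*1 + 2*1 + 1*0
DOF = 3

3


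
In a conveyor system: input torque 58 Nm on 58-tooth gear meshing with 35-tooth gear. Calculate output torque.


Given: N1 = 58, N2 = 35, T1 = 58 Nm
Using T2/T1 = N2/N1
T2 = T1 * N2 / N1
T2 = 58 * 35 / 58
T2 = 2030 / 58
T2 = 35 Nm

35 Nm


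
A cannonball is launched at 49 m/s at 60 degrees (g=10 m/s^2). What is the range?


Given: v0 = 49 m/s, theta = 60 deg, g = 10 m/s^2
sin(2*60) = sin(120) = sqrt(3)/2
Using R = v0^2 * sin(2*theta) / g
R = 49^2 * (sqrt(3)/2) / 10
R = 2401 * sqrt(3) / 20
R = 2401/20*sqrt(3) m

2401/20*sqrt(3) m


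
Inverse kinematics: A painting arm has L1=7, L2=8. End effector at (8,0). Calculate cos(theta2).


Given: L1 = 7, L2 = 8, target (x, y) = (8, 0)
Using cos(theta2) = (x^2 + y^2 - L1^2 - L2^2) / (2*L1*L2)
x^2 + y^2 = 8^2 + 0 = 64
L1^2 + L2^2 = 49 + 64 = 113
Numerator = 64 - 113 = -49
Denominator = 2*7*8 = 112
cos(theta2) = -49/112 = -7/16

-7/16


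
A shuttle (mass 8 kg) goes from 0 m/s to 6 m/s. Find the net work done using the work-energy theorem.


Given: m = 8 kg, v0 = 0 m/s, v = 6 m/s
Using W = (1/2)*m*(v^2 - v0^2)
v^2 = 6^2 = 36
v0^2 = 0^2 = 0
v^2 - v0^2 = 36 - 0 = 36
W = (1/2)*8*36 = 144 J

144 J


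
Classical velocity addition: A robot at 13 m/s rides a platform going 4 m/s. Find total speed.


Given: object velocity = 13 m/s, platform velocity = 4 m/s (same direction)
Using classical velocity addition: v_total = v_object + v_platform
v_total = 13 + 4
v_total = 17 m/s

17 m/s


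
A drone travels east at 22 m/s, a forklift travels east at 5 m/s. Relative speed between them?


Given: v_A = 22 m/s east, v_B = 5 m/s east
Both move in the same direction; relative speed = |v_A - v_B|
|22 - 5| = |17|
= 17 m/s

17 m/s


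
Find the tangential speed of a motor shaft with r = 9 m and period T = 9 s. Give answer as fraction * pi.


Given: radius r = 9 m, period T = 9 s
Using v = 2*pi*r / T
v = 2*pi*9 / 9
v = 18*pi / 9
v = 2*pi m/s

2*pi m/s


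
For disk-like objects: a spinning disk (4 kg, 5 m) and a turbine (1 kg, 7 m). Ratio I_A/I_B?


Given: M1=4 kg, R1=5 m, M2=1 kg, R2=7 m
For a disk: I = (1/2)*M*R^2, so I_A/I_B = (M1*R1^2)/(M2*R2^2)
M1*R1^2 = 4*25 = 100
M2*R2^2 = 1*49 = 49
I_A/I_B = 100/49 = 100/49

100/49


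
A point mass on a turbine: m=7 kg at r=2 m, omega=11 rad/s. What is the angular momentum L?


Given: m = 7 kg, r = 2 m, omega = 11 rad/s
For a point mass: I = m*r^2
I = 7*2^2 = 7*4 = 28
L = I*omega = 28*11
L = 308 kg*m^2/s

308 kg*m^2/s


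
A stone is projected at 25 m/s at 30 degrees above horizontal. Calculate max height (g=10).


Given: v0 = 25 m/s, theta = 30 deg, g = 10 m/s^2
sin^2(30) = 1/4
Using H = v0^2 * sin^2(theta) / (2*g)
H = 25^2 * 1/4 / (2*10)
H = 625 * 1/4 / 20
H = 625/4 / 20
H = 125/16 m

125/16 m


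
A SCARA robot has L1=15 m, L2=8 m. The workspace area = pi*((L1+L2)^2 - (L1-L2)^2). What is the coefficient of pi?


Given: L1 = 15, L2 = 8
(L1+L2)^2 = (23)^2 = 529
(L1-L2)^2 = (7)^2 = 49
Difference = 529 - 49 = 480
This equals 4*L1*L2 = 4*15*8 = 480
Workspace area = 480*pi

480


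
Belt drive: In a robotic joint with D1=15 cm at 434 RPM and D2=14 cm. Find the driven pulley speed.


Given: D1 = 15 cm, w1 = 434 RPM, D2 = 14 cm
Using D1*w1 = D2*w2
w2 = D1*w1 / D2
w2 = 15*434 / 14
w2 = 6510 / 14
w2 = 465 RPM

465 RPM


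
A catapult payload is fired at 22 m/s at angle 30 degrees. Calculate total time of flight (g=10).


Given: v0 = 22 m/s, theta = 30 deg, g = 10 m/s^2
sin(30) = 1/2
Using T = 2*v0*sin(theta) / g
T = 2*22*1/2 / 10
T = 22 / 10
T = 11/5 s

11/5 s


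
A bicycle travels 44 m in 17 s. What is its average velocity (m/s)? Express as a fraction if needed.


Given: distance d = 44 m, time t = 17 s
Using v = d / t
v = 44 / 17
v = 44/17 m/s

44/17 m/s


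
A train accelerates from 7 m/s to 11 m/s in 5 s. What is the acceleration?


Given: initial velocity v0 = 7 m/s, final velocity v = 11 m/s, time t = 5 s
Using a = (v - v0) / t
a = (11 - 7) / 5
a = 4 / 5
a = 4/5 m/s^2

4/5 m/s^2


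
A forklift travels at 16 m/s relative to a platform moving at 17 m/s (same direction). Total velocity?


Given: object velocity = 16 m/s, platform velocity = 17 m/s (same direction)
Using classical velocity addition: v_total = v_object + v_platform
v_total = 16 + 17
v_total = 33 m/s

33 m/s


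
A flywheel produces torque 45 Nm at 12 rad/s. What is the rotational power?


Given: tau = 45 Nm, omega = 12 rad/s
Using P = tau * omega
P = 45 * 12
P = 540 W

540 W


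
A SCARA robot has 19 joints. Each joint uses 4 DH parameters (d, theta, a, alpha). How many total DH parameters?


Given: 19 joints, 4 DH parameters per joint (d, theta, a, alpha)
Total DH parameters = number_of_joints * 4
Total = 19 * 4
Total = 76

76


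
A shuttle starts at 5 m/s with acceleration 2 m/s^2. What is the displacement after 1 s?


Given: v0 = 5 m/s, a = 2 m/s^2, t = 1 s
Using s = v0*t + (1/2)*a*t^2
s = 5*1 + (1/2)*2*1^2
s = 5 + (1/2)*2
s = 5 + 1
s = 6

6 m


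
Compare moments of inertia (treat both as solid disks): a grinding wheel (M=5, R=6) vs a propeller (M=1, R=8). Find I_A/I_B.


Given: M1=5 kg, R1=6 m, M2=1 kg, R2=8 m
For a disk: I = (1/2)*M*R^2, so I_A/I_B = (M1*R1^2)/(M2*R2^2)
M1*R1^2 = 5*36 = 180
M2*R2^2 = 1*64 = 64
I_A/I_B = 180/64 = 45/16

45/16
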